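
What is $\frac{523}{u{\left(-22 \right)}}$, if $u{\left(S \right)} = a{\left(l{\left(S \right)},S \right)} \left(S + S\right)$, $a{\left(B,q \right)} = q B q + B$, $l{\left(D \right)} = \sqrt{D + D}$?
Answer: $\frac{523 i \sqrt{11}}{469480} \approx 0.0036947 i$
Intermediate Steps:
$l{\left(D \right)} = \sqrt{2} \sqrt{D}$ ($l{\left(D \right)} = \sqrt{2 D} = \sqrt{2} \sqrt{D}$)
$a{\left(B,q \right)} = B + B q^{2}$ ($a{\left(B,q \right)} = B q q + B = B q^{2} + B = B + B q^{2}$)
$u{\left(S \right)} = 2 \sqrt{2} S^{\frac{3}{2}} \left(1 + S^{2}\right)$ ($u{\left(S \right)} = \sqrt{2} \sqrt{S} \left(1 + S^{2}\right) \left(S + S\right) = \sqrt{2} \sqrt{S} \left(1 + S^{2}\right) 2 S = 2 \sqrt{2} S^{\frac{3}{2}} \left(1 + S^{2}\right)$)
$\frac{523}{u{\left(-22 \right)}} = \frac{523}{2 \sqrt{2} \left(-22\right)^{\frac{3}{2}} \left(1 + \left(-22\right)^{2}\right)} = \frac{523}{2 \sqrt{2} \left(- 22 i \sqrt{22}\right) \left(1 + 484\right)} = \frac{523}{2 \sqrt{2} \left(- 22 i \sqrt{22}\right) 485} = \frac{523}{\left(-42680\right) i \sqrt{11}} = 523 \frac{i \sqrt{11}}{469480} = \frac{523 i \sqrt{11}}{469480}$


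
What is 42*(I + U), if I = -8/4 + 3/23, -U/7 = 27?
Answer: -184380/23 ≈ -8016.5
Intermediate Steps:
U = -189 (U = -7*27 = -189)
I = -43/23 (I = -8*¼ + 3*(1/23) = -2 + 3/23 = -43/23 ≈ -1.8696)
42*(I + U) = 42*(-43/23 - 189) = 42*(-4390/23) = -184380/23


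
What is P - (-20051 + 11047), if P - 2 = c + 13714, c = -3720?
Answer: 19000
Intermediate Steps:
P = 9996 (P = 2 + (-3720 + 13714) = 2 + 9994 = 9996)
P - (-20051 + 11047) = 9996 - (-20051 + 11047) = 9996 - 1*(-9004) = 9996 + 9004 = 19000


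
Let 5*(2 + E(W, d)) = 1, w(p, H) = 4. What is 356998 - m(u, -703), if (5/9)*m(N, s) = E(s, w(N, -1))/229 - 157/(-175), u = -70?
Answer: 71533153508/200375 ≈ 3.5700e+5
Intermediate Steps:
E(W, d) = -9/5 (E(W, d) = -2 + (⅕)*1 = -2 + ⅕ = -9/5)
m(N, s) = 320742/200375 (m(N, s) = 9*(-9/5/229 - 157/(-175))/5 = 9*(-9/5*1/229 - 157*(-1/175))/5 = 9*(-9/1145 + 157/175)/5 = (9/5)*(35638/40075) = 320742/200375)
356998 - m(u, -703) = 356998 - 1*320742/200375 = 356998 - 320742/200375 = 71533153508/200375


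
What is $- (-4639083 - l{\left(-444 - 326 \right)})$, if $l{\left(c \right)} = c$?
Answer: $4638313$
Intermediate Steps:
$- (-4639083 - l{\left(-444 - 326 \right)}) = - (-4639083 - \left(-444 - 326\right)) = - (-4639083 - -770) = - (-4639083 + 770) = \left(-1\right) \left(-4638313\right) = 4638313$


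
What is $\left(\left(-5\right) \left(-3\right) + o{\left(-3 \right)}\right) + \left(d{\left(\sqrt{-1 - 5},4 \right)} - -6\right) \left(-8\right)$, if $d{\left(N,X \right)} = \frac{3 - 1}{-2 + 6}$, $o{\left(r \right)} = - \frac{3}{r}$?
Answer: $-36$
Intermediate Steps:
$d{\left(N,X \right)} = \frac{1}{2}$ ($d{\left(N,X \right)} = \frac{2}{4} = 2 \cdot \frac{1}{4} = \frac{1}{2}$)
$\left(\left(-5\right) \left(-3\right) + o{\left(-3 \right)}\right) + \left(d{\left(\sqrt{-1 - 5},4 \right)} - -6\right) \left(-8\right) = \left(\left(-5\right) \left(-3\right) - \frac{3}{-3}\right) + \left(\frac{1}{2} - -6\right) \left(-8\right) = \left(15 - -1\right) + \left(\frac{1}{2} + 6\right) \left(-8\right) = \left(15 + 1\right) + \frac{13}{2} \left(-8\right) = 16 - 52 = -36$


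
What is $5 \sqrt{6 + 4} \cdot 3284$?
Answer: $16420 \sqrt{10} \approx 51925.0$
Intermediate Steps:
$5 \sqrt{6 + 4} \cdot 3284 = 5 \sqrt{10} \cdot 3284 = 16420 \sqrt{10}$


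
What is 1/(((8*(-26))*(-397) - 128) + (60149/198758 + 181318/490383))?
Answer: 97467544314/8036069628050783 ≈ 1.2129e-5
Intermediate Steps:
1/(((8*(-26))*(-397) - 128) + (60149/198758 + 181318/490383)) = 1/((-208*(-397) - 128) + (60149*(1/198758) + 181318*(1/490383))) = 1/((82576 - 128) + (60149/198758 + 181318/490383)) = 1/(82448 + 65534450111/97467544314) = 1/(8036069628050783/97467544314) = 97467544314/8036069628050783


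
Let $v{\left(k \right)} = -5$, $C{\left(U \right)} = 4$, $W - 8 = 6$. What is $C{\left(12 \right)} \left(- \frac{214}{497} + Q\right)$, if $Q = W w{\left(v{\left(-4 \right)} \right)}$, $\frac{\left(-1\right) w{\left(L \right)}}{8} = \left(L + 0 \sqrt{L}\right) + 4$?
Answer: $\frac{221800}{497} \approx 446.28$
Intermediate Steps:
$W = 14$ ($W = 8 + 6 = 14$)
$w{\left(L \right)} = -32 - 8 L$ ($w{\left(L \right)} = - 8 \left(\left(L + 0 \sqrt{L}\right) + 4\right) = - 8 \left(\left(L + 0\right) + 4\right) = - 8 \left(L + 4\right) = - 8 \left(4 + L\right) = -32 - 8 L$)
$Q = 112$ ($Q = 14 \left(-32 - -40\right) = 14 \left(-32 + 40\right) = 14 \cdot 8 = 112$)
$C{\left(12 \right)} \left(- \frac{214}{497} + Q\right) = 4 \left(- \frac{214}{497} + 112\right) = 4 \cdot \frac{55450}{497} = \frac{221800}{497}$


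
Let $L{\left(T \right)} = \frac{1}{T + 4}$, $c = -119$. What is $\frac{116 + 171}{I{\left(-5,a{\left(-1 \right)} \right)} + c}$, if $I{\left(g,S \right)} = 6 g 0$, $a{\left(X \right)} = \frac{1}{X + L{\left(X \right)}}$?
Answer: $- \frac{41}{17} \approx -2.4118$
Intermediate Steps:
$L{\left(T \right)} = \frac{1}{4 + T}$
$a{\left(X \right)} = \frac{1}{X + \frac{1}{4 + X}}$
$I{\left(g,S \right)} = 0$
$\frac{116 + 171}{I{\left(-5,a{\left(-1 \right)} \right)} + c} = \frac{116 + 171}{0 - 119} = \frac{287}{-119} = 287 \left(- \frac{1}{119}\right) = - \frac{41}{17}$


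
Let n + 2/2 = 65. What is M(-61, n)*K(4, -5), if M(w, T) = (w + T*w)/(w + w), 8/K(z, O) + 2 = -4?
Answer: -130/3 ≈ -43.333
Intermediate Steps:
n = 64 (n = -1 + 65 = 64)
K(z, O) = -4/3 (K(z, O) = 8/(-2 - 4) = 8/(-6) = 8*(-⅙) = -4/3)
M(w, T) = (w + T*w)/(2*w) (M(w, T) = (w + T*w)/((2*w)) = (w + T*w)*(1/(2*w)) = (w + T*w)/(2*w))
M(-61, n)*K(4, -5) = (½ + (½)*64)*(-4/3) = (½ + 32)*(-4/3) = (65/2)*(-4/3) = -130/3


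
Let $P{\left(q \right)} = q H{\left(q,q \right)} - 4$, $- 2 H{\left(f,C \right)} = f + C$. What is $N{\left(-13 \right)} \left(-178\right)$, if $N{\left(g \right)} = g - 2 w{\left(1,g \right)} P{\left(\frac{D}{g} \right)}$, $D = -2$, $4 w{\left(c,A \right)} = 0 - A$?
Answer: $- \frac{30438}{13} \approx -2341.4$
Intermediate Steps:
$H{\left(f,C \right)} = - \frac{C}{2} - \frac{f}{2}$ ($H{\left(f,C \right)} = - \frac{f + C}{2} = - \frac{C + f}{2} = - \frac{C}{2} - \frac{f}{2}$)
$w{\left(c,A \right)} = - \frac{A}{4}$ ($w{\left(c,A \right)} = \frac{0 - A}{4} = \frac{\left(-1\right) A}{4} = - \frac{A}{4}$)
$P{\left(q \right)} = -4 - q^{2}$ ($P{\left(q \right)} = q \left(- \frac{q}{2} - \frac{q}{2}\right) - 4 = q \left(- q\right) - 4 = - q^{2} - 4 = -4 - q^{2}$)
$N{\left(g \right)} = g + \frac{g \left(-4 - \frac{4}{g^{2}}\right)}{2}$ ($N{\left(g \right)} = g - 2 \left(- \frac{g}{4}\right) \left(-4 - \left(- \frac{2}{g}\right)^{2}\right) = g - - \frac{g}{2} \left(-4 - \frac{4}{g^{2}}\right) = g - - \frac{g \left(-4 - \frac{4}{g^{2}}\right)}{2} = g + \frac{g \left(-4 - \frac{4}{g^{2}}\right)}{2}$)
$N{\left(-13 \right)} \left(-178\right) = \left(\left(-1\right) \left(-13\right) - \frac{2}{-13}\right) \left(-178\right) = \left(13 - - \frac{2}{13}\right) \left(-178\right) = \left(13 + \frac{2}{13}\right) \left(-178\right) = \frac{171}{13} \left(-178\right) = - \frac{30438}{13}$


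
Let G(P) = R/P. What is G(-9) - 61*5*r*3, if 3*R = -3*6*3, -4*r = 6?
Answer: 2749/2 ≈ 1374.5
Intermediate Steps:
r = -3/2 (r = -¼*6 = -3/2 ≈ -1.5000)
R = -18 (R = (-3*6*3)/3 = (-18*3)/3 = (⅓)*(-54) = -18)
G(P) = -18/P
G(-9) - 61*5*r*3 = -18/(-9) - 61*5*(-3/2)*3 = -18*(-⅑) - (-915)*3/2 = 2 - 61*(-45/2) = 2 + 2745/2 = 2749/2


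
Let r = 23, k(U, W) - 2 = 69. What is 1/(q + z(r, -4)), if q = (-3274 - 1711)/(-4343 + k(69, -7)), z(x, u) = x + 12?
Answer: 4272/154505 ≈ 0.027650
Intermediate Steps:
k(U, W) = 71 (k(U, W) = 2 + 69 = 71)
z(x, u) = 12 + x
q = 4985/4272 (q = (-3274 - 1711)/(-4343 + 71) = -4985/(-4272) = -4985*(-1/4272) = 4985/4272 ≈ 1.1669)
1/(q + z(r, -4)) = 1/(4985/4272 + (12 + 23)) = 1/(4985/4272 + 35) = 1/(154505/4272) = 4272/154505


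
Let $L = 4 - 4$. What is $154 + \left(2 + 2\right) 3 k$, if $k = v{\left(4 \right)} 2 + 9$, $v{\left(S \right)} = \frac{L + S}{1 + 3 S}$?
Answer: $\frac{3502}{13} \approx 269.38$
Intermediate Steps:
$L = 0$ ($L = 4 - 4 = 0$)
$v{\left(S \right)} = \frac{S}{1 + 3 S}$ ($v{\left(S \right)} = \frac{0 + S}{1 + 3 S} = \frac{S}{1 + 3 S}$)
$k = \frac{125}{13}$ ($k = \frac{4}{1 + 3 \cdot 4} \cdot 2 + 9 = \frac{4}{1 + 12} \cdot 2 + 9 = \frac{4}{13} \cdot 2 + 9 = \frac{8}{13} + 9 = \frac{125}{13} \approx 9.6154$)
$154 + \left(2 + 2\right) 3 k = 154 + \left(2 + 2\right) 3 \cdot \frac{125}{13} = 154 + 4 \cdot 3 \cdot \frac{125}{13} = 154 + 12 \cdot \frac{125}{13} = 154 + \frac{1500}{13} = \frac{3502}{13}$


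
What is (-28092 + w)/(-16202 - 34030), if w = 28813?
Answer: -103/7176 ≈ -0.014353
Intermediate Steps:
(-28092 + w)/(-16202 - 34030) = (-28092 + 28813)/(-16202 - 34030) = 721/(-50232) = 721*(-1/50232) = -103/7176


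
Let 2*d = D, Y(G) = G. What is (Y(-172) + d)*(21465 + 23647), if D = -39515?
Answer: -899059604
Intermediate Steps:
d = -39515/2 (d = (½)*(-39515) = -39515/2 ≈ -19758.)
(Y(-172) + d)*(21465 + 23647) = (-172 - 39515/2)*(21465 + 23647) = -39859/2*45112 = -899059604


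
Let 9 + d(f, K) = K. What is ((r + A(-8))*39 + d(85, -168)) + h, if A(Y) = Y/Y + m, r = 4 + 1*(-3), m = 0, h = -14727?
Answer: -14826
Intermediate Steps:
d(f, K) = -9 + K
r = 1 (r = 4 - 3 = 1)
A(Y) = 1 (A(Y) = Y/Y + 0 = 1 + 0 = 1)
((r + A(-8))*39 + d(85, -168)) + h = ((1 + 1)*39 + (-9 - 168)) - 14727 = (2*39 - 177) - 14727 = (78 - 177) - 14727 = -99 - 14727 = -14826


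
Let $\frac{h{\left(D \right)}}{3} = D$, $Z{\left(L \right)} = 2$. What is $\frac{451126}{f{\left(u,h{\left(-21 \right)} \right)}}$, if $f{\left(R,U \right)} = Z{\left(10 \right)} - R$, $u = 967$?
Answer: $- \frac{451126}{965} \approx -467.49$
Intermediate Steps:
$h{\left(D \right)} = 3 D$
$f{\left(R,U \right)} = 2 - R$
$\frac{451126}{f{\left(u,h{\left(-21 \right)} \right)}} = \frac{451126}{2 - 967} = \frac{451126}{-965} = 451126 \left(- \frac{1}{965}\right) = - \frac{451126}{965}$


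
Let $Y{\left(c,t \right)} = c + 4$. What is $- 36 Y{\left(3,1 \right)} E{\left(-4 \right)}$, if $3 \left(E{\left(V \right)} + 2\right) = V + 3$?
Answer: $588$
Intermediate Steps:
$Y{\left(c,t \right)} = 4 + c$
$E{\left(V \right)} = -1 + \frac{V}{3}$ ($E{\left(V \right)} = -2 + \frac{V + 3}{3} = -2 + \frac{3 + V}{3} = -2 + \left(1 + \frac{V}{3}\right) = -1 + \frac{V}{3}$)
$- 36 Y{\left(3,1 \right)} E{\left(-4 \right)} = - 36 \left(4 + 3\right) \left(-1 + \frac{1}{3} \left(-4\right)\right) = \left(-36\right) 7 \left(-1 - \frac{4}{3}\right) = \left(-252\right) \left(- \frac{7}{3}\right) = 588$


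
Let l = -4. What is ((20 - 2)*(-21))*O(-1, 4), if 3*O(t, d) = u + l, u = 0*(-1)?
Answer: 504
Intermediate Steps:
u = 0
O(t, d) = -4/3 (O(t, d) = (0 - 4)/3 = (⅓)*(-4) = -4/3)
((20 - 2)*(-21))*O(-1, 4) = ((20 - 2)*(-21))*(-4/3) = (18*(-21))*(-4/3) = -378*(-4/3) = 504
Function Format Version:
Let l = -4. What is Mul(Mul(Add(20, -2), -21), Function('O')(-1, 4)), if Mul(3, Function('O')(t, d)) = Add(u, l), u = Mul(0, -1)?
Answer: 504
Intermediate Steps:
u = 0
Function('O')(t, d) = Rational(-4, 3) (Function('O')(t, d) = Mul(Rational(1, 3), Add(0, -4)) = Mul(Rational(1, 3), -4) = Rational(-4, 3))
Mul(Mul(Add(20, -2), -21), Function('O')(-1, 4)) = Mul(Mul(Add(20, -2), -21), Rational(-4, 3)) = Mul(Mul(18, -21), Rational(-4, 3)) = Mul(-378, Rational(-4, 3)) = 504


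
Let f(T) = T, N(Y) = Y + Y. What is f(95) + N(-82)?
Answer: -69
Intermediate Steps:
N(Y) = 2*Y
f(95) + N(-82) = 95 + 2*(-82) = 95 - 164 = -69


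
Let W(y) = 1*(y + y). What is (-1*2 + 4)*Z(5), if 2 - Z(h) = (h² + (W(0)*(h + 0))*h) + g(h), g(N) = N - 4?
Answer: -48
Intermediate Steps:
g(N) = -4 + N
W(y) = 2*y (W(y) = 1*(2*y) = 2*y)
Z(h) = 6 - h - h² (Z(h) = 2 - ((h² + ((2*0)*(h + 0))*h) + (-4 + h)) = 2 - ((h² + (0*h)*h) + (-4 + h)) = 2 - ((h² + 0*h) + (-4 + h)) = 2 - ((h² + 0) + (-4 + h)) = 2 - (h² + (-4 + h)) = 2 - (-4 + h + h²) = 2 + (4 - h - h²) = 6 - h - h²)
(-1*2 + 4)*Z(5) = (-1*2 + 4)*(6 - 1*5 - 1*5²) = (-2 + 4)*(6 - 5 - 1*25) = 2*(6 - 5 - 25) = 2*(-24) = -48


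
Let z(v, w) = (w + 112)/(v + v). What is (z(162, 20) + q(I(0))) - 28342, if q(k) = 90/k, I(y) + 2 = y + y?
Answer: -766438/27 ≈ -28387.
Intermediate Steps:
I(y) = -2 + 2*y (I(y) = -2 + (y + y) = -2 + 2*y)
z(v, w) = (112 + w)/(2*v) (z(v, w) = (112 + w)/((2*v)) = (112 + w)*(1/(2*v)) = (112 + w)/(2*v))
(z(162, 20) + q(I(0))) - 28342 = ((½)*(112 + 20)/162 + 90/(-2 + 2*0)) - 28342 = ((½)*(1/162)*132 + 90/(-2 + 0)) - 28342 = (11/27 + 90/(-2)) - 28342 = (11/27 + 90*(-½)) - 28342 = (11/27 - 45) - 28342 = -1204/27 - 28342 = -766438/27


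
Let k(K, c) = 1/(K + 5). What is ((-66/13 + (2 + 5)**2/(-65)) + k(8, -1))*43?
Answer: -16082/65 ≈ -247.42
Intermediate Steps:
k(K, c) = 1/(5 + K)
((-66/13 + (2 + 5)**2/(-65)) + k(8, -1))*43 = ((-66/13 + (2 + 5)**2/(-65)) + 1/(5 + 8))*43 = ((-66*1/13 + 7**2*(-1/65)) + 1/13)*43 = ((-66/13 + 49*(-1/65)) + 1/13)*43 = ((-66/13 - 49/65) + 1/13)*43 = (-379/65 + 1/13)*43 = -374/65*43 = -16082/65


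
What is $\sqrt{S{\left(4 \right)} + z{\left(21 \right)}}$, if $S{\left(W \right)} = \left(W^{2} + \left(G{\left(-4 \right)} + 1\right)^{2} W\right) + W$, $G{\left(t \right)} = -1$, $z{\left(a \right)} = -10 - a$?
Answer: $i \sqrt{11} \approx 3.3166 i$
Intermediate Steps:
$S{\left(W \right)} = W + W^{2}$ ($S{\left(W \right)} = \left(W^{2} + \left(-1 + 1\right)^{2} W\right) + W = \left(W^{2} + 0^{2} W\right) + W = \left(W^{2} + 0 W\right) + W = \left(W^{2} + 0\right) + W = W^{2} + W = W + W^{2}$)
$\sqrt{S{\left(4 \right)} + z{\left(21 \right)}} = \sqrt{4 \left(1 + 4\right) - 31} = \sqrt{4 \cdot 5 - 31} = \sqrt{20 - 31} = \sqrt{-11} = i \sqrt{11}$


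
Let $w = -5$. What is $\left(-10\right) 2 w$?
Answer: $100$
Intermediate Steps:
$\left(-10\right) 2 w = \left(-10\right) 2 \left(-5\right) = \left(-20\right) \left(-5\right) = 100$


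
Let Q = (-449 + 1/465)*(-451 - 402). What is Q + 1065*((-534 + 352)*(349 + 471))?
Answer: -73729286248/465 ≈ -1.5856e+8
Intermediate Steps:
Q = 178092752/465 (Q = (-449 + 1/465)*(-853) = -208784/465*(-853) = 178092752/465 ≈ 3.8300e+5)
Q + 1065*((-534 + 352)*(349 + 471)) = 178092752/465 + 1065*((-534 + 352)*(349 + 471)) = 178092752/465 + 1065*(-182*820) = 178092752/465 + 1065*(-149240) = 178092752/465 - 158940600 = -73729286248/465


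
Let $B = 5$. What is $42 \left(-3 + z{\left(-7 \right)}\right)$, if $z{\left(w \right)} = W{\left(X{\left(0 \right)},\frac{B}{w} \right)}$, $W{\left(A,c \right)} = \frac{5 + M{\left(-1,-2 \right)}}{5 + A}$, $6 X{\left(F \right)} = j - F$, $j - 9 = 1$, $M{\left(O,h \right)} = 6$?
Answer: $- \frac{567}{10} \approx -56.7$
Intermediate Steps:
$j = 10$ ($j = 9 + 1 = 10$)
$X{\left(F \right)} = \frac{5}{3} - \frac{F}{6}$ ($X{\left(F \right)} = \frac{10 - F}{6} = \frac{5}{3} - \frac{F}{6}$)
$W{\left(A,c \right)} = \frac{11}{5 + A}$ ($W{\left(A,c \right)} = \frac{5 + 6}{5 + A} = \frac{11}{5 + A}$)
$z{\left(w \right)} = \frac{33}{20}$ ($z{\left(w \right)} = \frac{11}{5 + \left(\frac{5}{3} - 0\right)} = \frac{11}{5 + \left(\frac{5}{3} + 0\right)} = \frac{11}{5 + \frac{5}{3}} = \frac{11}{\frac{20}{3}} = 11 \cdot \frac{3}{20} = \frac{33}{20}$)
$42 \left(-3 + z{\left(-7 \right)}\right) = 42 \left(-3 + \frac{33}{20}\right) = 42 \left(- \frac{27}{20}\right) = - \frac{567}{10}$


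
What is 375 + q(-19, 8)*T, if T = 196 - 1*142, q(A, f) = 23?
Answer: 1617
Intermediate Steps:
T = 54 (T = 196 - 142 = 54)
375 + q(-19, 8)*T = 375 + 23*54 = 375 + 1242 = 1617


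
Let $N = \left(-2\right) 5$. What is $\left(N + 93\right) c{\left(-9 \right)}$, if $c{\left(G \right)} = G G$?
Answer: $6723$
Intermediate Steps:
$c{\left(G \right)} = G^{2}$
$N = -10$
$\left(N + 93\right) c{\left(-9 \right)} = \left(-10 + 93\right) \left(-9\right)^{2} = 83 \cdot 81 = 6723$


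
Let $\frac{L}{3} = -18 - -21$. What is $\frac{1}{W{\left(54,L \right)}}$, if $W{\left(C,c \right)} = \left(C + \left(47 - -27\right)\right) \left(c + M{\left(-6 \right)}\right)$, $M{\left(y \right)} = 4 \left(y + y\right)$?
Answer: $- \frac{1}{4992} \approx -0.00020032$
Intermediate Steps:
$M{\left(y \right)} = 8 y$ ($M{\left(y \right)} = 4 \cdot 2 y = 8 y$)
$L = 9$ ($L = 3 \left(-18 - -21\right) = 3 \left(-18 + 21\right) = 3 \cdot 3 = 9$)
$W{\left(C,c \right)} = \left(-48 + c\right) \left(74 + C\right)$ ($W{\left(C,c \right)} = \left(C + \left(47 - -27\right)\right) \left(c + 8 \left(-6\right)\right) = \left(C + \left(47 + 27\right)\right) \left(c - 48\right) = \left(C + 74\right) \left(-48 + c\right) = \left(74 + C\right) \left(-48 + c\right) = \left(-48 + c\right) \left(74 + C\right)$)
$\frac{1}{W{\left(54,L \right)}} = \frac{1}{-3552 - 2592 + 74 \cdot 9 + 54 \cdot 9} = \frac{1}{-3552 - 2592 + 666 + 486} = \frac{1}{-4992} = - \frac{1}{4992}$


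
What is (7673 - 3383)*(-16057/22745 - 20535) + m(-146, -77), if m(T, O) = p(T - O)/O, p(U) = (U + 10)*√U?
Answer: -400758614256/4549 + 59*I*√69/77 ≈ -8.8098e+7 + 6.3648*I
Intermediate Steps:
p(U) = √U*(10 + U) (p(U) = (10 + U)*√U = √U*(10 + U))
m(T, O) = √(T - O)*(10 + T - O)/O (m(T, O) = (√(T - O)*(10 + (T - O)))/O = (√(T - O)*(10 + T - O))/O = √(T - O)*(10 + T - O)/O)
(7673 - 3383)*(-16057/22745 - 20535) + m(-146, -77) = (7673 - 3383)*(-16057/22745 - 20535) + √(-146 - 1*(-77))*(10 - 146 - 1*(-77))/(-77) = 4290*(-16057*1/22745 - 20535) - √(-146 + 77)*(10 - 146 + 77)/77 = 4290*(-16057/22745 - 20535) - 1/77*√(-69)*(-59) = 4290*(-467084632/22745) - 1/77*I*√69*(-59) = -400758614256/4549 + 59*I*√69/77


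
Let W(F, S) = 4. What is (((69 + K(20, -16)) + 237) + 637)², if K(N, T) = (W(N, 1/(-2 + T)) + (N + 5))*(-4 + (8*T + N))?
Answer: 5313025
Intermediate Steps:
K(N, T) = (9 + N)*(-4 + N + 8*T) (K(N, T) = (4 + (N + 5))*(-4 + (8*T + N)) = (4 + (5 + N))*(-4 + (N + 8*T)) = (9 + N)*(-4 + N + 8*T))
(((69 + K(20, -16)) + 237) + 637)² = (((69 + (-36 + 20² + 5*20 + 72*(-16) + 8*20*(-16))) + 237) + 637)² = (((69 + (-36 + 400 + 100 - 1152 - 2560)) + 237) + 637)² = (((69 - 3248) + 237) + 637)² = ((-3179 + 237) + 637)² = (-2942 + 637)² = (-2305)² = 5313025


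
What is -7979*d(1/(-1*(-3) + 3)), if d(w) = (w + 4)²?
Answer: -4986875/36 ≈ -1.3852e+5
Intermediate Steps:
d(w) = (4 + w)²
-7979*d(1/(-1*(-3) + 3)) = -7979*(4 + 1/(-1*(-3) + 3))² = -7979*(4 + 1/(3 + 3))² = -7979*(4 + 1/6)² = -7979*(4 + ⅙)² = -7979*(25/6)² = -7979*625/36 = -4986875/36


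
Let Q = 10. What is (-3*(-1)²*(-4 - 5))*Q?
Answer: 270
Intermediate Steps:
(-3*(-1)²*(-4 - 5))*Q = -3*(-1)²*(-4 - 5)*10 = -3*(-9)*10 = 27*10 = 270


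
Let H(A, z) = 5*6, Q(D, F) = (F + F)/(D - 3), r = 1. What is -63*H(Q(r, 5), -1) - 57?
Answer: -1947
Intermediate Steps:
Q(D, F) = 2*F/(-3 + D) (Q(D, F) = (2*F)/(-3 + D) = 2*F/(-3 + D))
H(A, z) = 30
-63*H(Q(r, 5), -1) - 57 = -63*30 - 57 = -1890 - 57 = -1947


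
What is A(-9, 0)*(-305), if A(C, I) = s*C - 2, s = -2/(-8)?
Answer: 5185/4 ≈ 1296.3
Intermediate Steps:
s = ¼ (s = -2*(-⅛) = ¼ ≈ 0.25000)
A(C, I) = -2 + C/4 (A(C, I) = C/4 - 2 = -2 + C/4)
A(-9, 0)*(-305) = (-2 + (¼)*(-9))*(-305) = (-2 - 9/4)*(-305) = -17/4*(-305) = 5185/4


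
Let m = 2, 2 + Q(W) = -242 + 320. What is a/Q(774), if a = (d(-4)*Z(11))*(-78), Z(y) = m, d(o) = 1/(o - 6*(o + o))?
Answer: -39/836 ≈ -0.046651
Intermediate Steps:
Q(W) = 76 (Q(W) = -2 + (-242 + 320) = -2 + 78 = 76)
d(o) = -1/(11*o) (d(o) = 1/(o - 12*o) = 1/(-11*o) = -1/(11*o))
Z(y) = 2
a = -39/11 (a = (-1/11/(-4)*2)*(-78) = (-1/11*(-¼)*2)*(-78) = ((1/44)*2)*(-78) = (1/22)*(-78) = -39/11 ≈ -3.5455)
a/Q(774) = -39/11/76 = -39/11*1/76 = -39/836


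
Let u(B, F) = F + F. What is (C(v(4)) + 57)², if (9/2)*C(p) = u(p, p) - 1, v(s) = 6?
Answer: 286225/81 ≈ 3533.6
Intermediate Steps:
u(B, F) = 2*F
C(p) = -2/9 + 4*p/9 (C(p) = 2*(2*p - 1)/9 = 2*(-1 + 2*p)/9 = -2/9 + 4*p/9)
(C(v(4)) + 57)² = ((-2/9 + (4/9)*6) + 57)² = ((-2/9 + 8/3) + 57)² = (22/9 + 57)² = (535/9)² = 286225/81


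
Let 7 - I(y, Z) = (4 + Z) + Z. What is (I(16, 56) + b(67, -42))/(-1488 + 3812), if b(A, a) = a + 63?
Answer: -22/581 ≈ -0.037866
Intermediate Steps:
I(y, Z) = 3 - 2*Z (I(y, Z) = 7 - ((4 + Z) + Z) = 7 - (4 + 2*Z) = 7 + (-4 - 2*Z) = 3 - 2*Z)
b(A, a) = 63 + a
(I(16, 56) + b(67, -42))/(-1488 + 3812) = ((3 - 2*56) + (63 - 42))/(-1488 + 3812) = ((3 - 112) + 21)/2324 = (-109 + 21)*(1/2324) = -88*1/2324 = -22/581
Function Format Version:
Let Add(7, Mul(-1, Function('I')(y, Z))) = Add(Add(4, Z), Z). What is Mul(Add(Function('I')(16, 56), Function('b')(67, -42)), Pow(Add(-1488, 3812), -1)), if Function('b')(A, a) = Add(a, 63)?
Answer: Rational(-22, 581) ≈ -0.037866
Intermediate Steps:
Function('I')(y, Z) = Add(3, Mul(-2, Z)) (Function('I')(y, Z) = Add(7, Mul(-1, Add(Add(4, Z), Z))) = Add(7, Mul(-1, Add(4, Mul(2, Z)))) = Add(7, Add(-4, Mul(-2, Z))) = Add(3, Mul(-2, Z)))
Function('b')(A, a) = Add(63, a)
Mul(Add(Function('I')(16, 56), Function('b')(67, -42)), Pow(Add(-1488, 3812), -1)) = Mul(Add(Add(3, Mul(-2, 56)), Add(63, -42)), Pow(Add(-1488, 3812), -1)) = Mul(Add(Add(3, -112), 21), Pow(2324, -1)) = Mul(Add(-109, 21), Rational(1, 2324)) = Mul(-88, Rational(1, 2324)) = Rational(-22, 581)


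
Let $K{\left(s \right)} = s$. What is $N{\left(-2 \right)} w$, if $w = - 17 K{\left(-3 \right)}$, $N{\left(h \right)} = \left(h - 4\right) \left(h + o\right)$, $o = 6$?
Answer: $-1224$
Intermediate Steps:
$N{\left(h \right)} = \left(-4 + h\right) \left(6 + h\right)$ ($N{\left(h \right)} = \left(h - 4\right) \left(h + 6\right) = \left(-4 + h\right) \left(6 + h\right)$)
$w = 51$ ($w = \left(-17\right) \left(-3\right) = 51$)
$N{\left(-2 \right)} w = \left(-24 + \left(-2\right)^{2} + 2 \left(-2\right)\right) 51 = \left(-24 + 4 - 4\right) 51 = \left(-24\right) 51 = -1224$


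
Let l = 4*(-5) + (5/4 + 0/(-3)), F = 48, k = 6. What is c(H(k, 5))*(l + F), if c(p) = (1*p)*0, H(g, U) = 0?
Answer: 0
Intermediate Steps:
c(p) = 0 (c(p) = p*0 = 0)
l = -75/4 (l = -20 + (5*(¼) + 0*(-⅓)) = -20 + (5/4 + 0) = -20 + 5/4 = -75/4 ≈ -18.750)
c(H(k, 5))*(l + F) = 0*(-75/4 + 48) = 0*(117/4) = 0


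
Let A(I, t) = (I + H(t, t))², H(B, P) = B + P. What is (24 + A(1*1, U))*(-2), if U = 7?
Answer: -498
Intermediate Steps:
A(I, t) = (I + 2*t)² (A(I, t) = (I + (t + t))² = (I + 2*t)²)
(24 + A(1*1, U))*(-2) = (24 + (1*1 + 2*7)²)*(-2) = (24 + (1 + 14)²)*(-2) = (24 + 15²)*(-2) = (24 + 225)*(-2) = 249*(-2) = -498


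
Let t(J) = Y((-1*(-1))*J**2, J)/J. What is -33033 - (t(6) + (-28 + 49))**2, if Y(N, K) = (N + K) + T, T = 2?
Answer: -304522/9 ≈ -33836.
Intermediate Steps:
Y(N, K) = 2 + K + N (Y(N, K) = (N + K) + 2 = (K + N) + 2 = 2 + K + N)
t(J) = (2 + J + J**2)/J (t(J) = (2 + J + (-1*(-1))*J**2)/J = (2 + J + 1*J**2)/J = (2 + J + J**2)/J)
-33033 - (t(6) + (-28 + 49))**2 = -33033 - ((1 + 6 + 2/6) + (-28 + 49))**2 = -33033 - ((1 + 6 + 2*(1/6)) + 21)**2 = -33033 - ((1 + 6 + 1/3) + 21)**2 = -33033 - (22/3 + 21)**2 = -33033 - (85/3)**2 = -33033 - 1*7225/9 = -33033 - 7225/9 = -304522/9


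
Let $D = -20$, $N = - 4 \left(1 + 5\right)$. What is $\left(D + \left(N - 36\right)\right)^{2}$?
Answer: $6400$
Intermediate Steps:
$N = -24$ ($N = \left(-4\right) 6 = -24$)
$\left(D + \left(N - 36\right)\right)^{2} = \left(-20 - 60\right)^{2} = \left(-80\right)^{2} = 6400$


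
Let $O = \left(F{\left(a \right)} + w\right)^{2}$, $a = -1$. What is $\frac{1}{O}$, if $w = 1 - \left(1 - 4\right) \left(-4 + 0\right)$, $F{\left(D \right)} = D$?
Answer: $\frac{1}{144} \approx 0.0069444$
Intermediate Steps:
$w = -11$ ($w = 1 - \left(-3\right) \left(-4\right) = 1 - 12 = -11$)
$O = 144$ ($O = \left(-1 - 11\right)^{2} = \left(-12\right)^{2} = 144$)
$\frac{1}{O} = \frac{1}{144}$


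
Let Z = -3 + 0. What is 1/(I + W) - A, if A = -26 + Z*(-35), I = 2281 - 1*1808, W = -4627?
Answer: -328167/4154 ≈ -79.000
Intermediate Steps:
Z = -3
I = 473 (I = 2281 - 1808 = 473)
A = 79 (A = -26 - 3*(-35) = -26 + 105 = 79)
1/(I + W) - A = 1/(473 - 4627) - 1*79 = 1/(-4154) - 79 = -1/4154 - 79 = -328167/4154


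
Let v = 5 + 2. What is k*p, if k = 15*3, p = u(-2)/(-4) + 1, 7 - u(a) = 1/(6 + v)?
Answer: -855/26 ≈ -32.885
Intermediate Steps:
v = 7
u(a) = 90/13 (u(a) = 7 - 1/(6 + 7) = 7 - 1/13 = 90/13)
p = -19/26 (p = (90/13)/(-4) + 1 = (90/13)*(-¼) + 1 = -45/26 + 1 = -19/26 ≈ -0.73077)
k = 45
k*p = 45*(-19/26) = -855/26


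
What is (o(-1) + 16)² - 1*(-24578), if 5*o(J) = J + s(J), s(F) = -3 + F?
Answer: 24803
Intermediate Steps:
o(J) = -⅗ + 2*J/5 (o(J) = (J + (-3 + J))/5 = (-3 + 2*J)/5 = -⅗ + 2*J/5)
(o(-1) + 16)² - 1*(-24578) = ((-⅗ + (⅖)*(-1)) + 16)² - 1*(-24578) = ((-⅗ - ⅖) + 16)² + 24578 = (-1 + 16)² + 24578 = 15² + 24578 = 225 + 24578 = 24803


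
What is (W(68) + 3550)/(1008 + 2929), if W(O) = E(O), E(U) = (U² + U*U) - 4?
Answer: 12794/3937 ≈ 3.2497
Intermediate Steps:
E(U) = -4 + 2*U² (E(U) = (U² + U²) - 4 = 2*U² - 4 = -4 + 2*U²)
W(O) = -4 + 2*O²
(W(68) + 3550)/(1008 + 2929) = ((-4 + 2*68²) + 3550)/(1008 + 2929) = ((-4 + 2*4624) + 3550)/3937 = ((-4 + 9248) + 3550)*(1/3937) = (9244 + 3550)*(1/3937) = 12794*(1/3937) = 12794/3937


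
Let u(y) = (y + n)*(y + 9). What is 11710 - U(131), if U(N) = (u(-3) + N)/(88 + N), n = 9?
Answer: 2564323/219 ≈ 11709.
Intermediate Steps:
u(y) = (9 + y)**2 (u(y) = (y + 9)*(y + 9) = (9 + y)*(9 + y) = (9 + y)**2)
U(N) = (36 + N)/(88 + N) (U(N) = ((81 + (-3)**2 + 18*(-3)) + N)/(88 + N) = ((81 + 9 - 54) + N)/(88 + N) = (36 + N)/(88 + N))
11710 - U(131) = 11710 - (36 + 131)/(88 + 131) = 11710 - 167/219 = 2564323/219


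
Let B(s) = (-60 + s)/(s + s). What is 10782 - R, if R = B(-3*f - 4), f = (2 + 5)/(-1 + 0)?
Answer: 366631/34 ≈ 10783.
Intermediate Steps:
f = -7 (f = 7/(-1) = 7*(-1) = -7)
B(s) = (-60 + s)/(2*s) (B(s) = (-60 + s)/((2*s)) = (-60 + s)*(1/(2*s)) = (-60 + s)/(2*s))
R = -43/34 (R = (-60 + (-3*(-7) - 4))/(2*(-3*(-7) - 4)) = (-60 + (21 - 4))/(2*(21 - 4)) = (½)*(-60 + 17)/17 = (½)*(1/17)*(-43) = -43/34 ≈ -1.2647)
10782 - R = 10782 - 1*(-43/34) = 10782 + 43/34 = 366631/34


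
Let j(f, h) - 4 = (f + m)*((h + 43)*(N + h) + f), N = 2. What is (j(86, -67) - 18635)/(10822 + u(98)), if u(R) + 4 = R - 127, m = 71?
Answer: 239791/10789 ≈ 22.225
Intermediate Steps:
u(R) = -131 + R (u(R) = -4 + (R - 127) = -4 + (-127 + R) = -131 + R)
j(f, h) = 4 + (71 + f)*(f + (2 + h)*(43 + h)) (j(f, h) = 4 + (f + 71)*((h + 43)*(2 + h) + f) = 4 + (71 + f)*((43 + h)*(2 + h) + f) = 4 + (71 + f)*((2 + h)*(43 + h) + f) = 4 + (71 + f)*(f + (2 + h)*(43 + h)))
(j(86, -67) - 18635)/(10822 + u(98)) = ((6110 + 86² + 71*(-67)² + 157*86 + 3195*(-67) + 86*(-67)² + 45*86*(-67)) - 18635)/(10822 + (-131 + 98)) = ((6110 + 7396 + 71*4489 + 13502 - 214065 + 86*4489 - 259290) - 18635)/(10822 - 33) = ((6110 + 7396 + 318719 + 13502 - 214065 + 386054 - 259290) - 18635)/10789 = (258426 - 18635)*(1/10789) = 239791*(1/10789) = 239791/10789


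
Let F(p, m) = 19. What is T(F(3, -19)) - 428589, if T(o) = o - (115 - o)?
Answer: -428666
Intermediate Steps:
T(o) = -115 + 2*o (T(o) = o + (-115 + o) = -115 + 2*o)
T(F(3, -19)) - 428589 = (-115 + 2*19) - 428589 = (-115 + 38) - 428589 = -77 - 428589 = -428666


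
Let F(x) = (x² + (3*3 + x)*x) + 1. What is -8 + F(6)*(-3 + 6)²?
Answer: 1135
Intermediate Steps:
F(x) = 1 + x² + x*(9 + x) (F(x) = (x² + (9 + x)*x) + 1 = (x² + x*(9 + x)) + 1 = 1 + x² + x*(9 + x))
-8 + F(6)*(-3 + 6)² = -8 + (1 + 2*6² + 9*6)*(-3 + 6)² = -8 + (1 + 2*36 + 54)*3² = -8 + (1 + 72 + 54)*9 = -8 + 127*9 = -8 + 1143 = 1135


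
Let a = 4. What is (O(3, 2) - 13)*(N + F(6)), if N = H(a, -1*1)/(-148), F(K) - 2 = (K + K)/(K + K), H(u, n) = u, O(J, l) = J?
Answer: -1100/37 ≈ -29.730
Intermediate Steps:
F(K) = 3 (F(K) = 2 + (K + K)/(K + K) = 2 + (2*K)/((2*K)) = 2 + (2*K)*(1/(2*K)) = 2 + 1 = 3)
N = -1/37 (N = 4/(-148) = 4*(-1/148) = -1/37 ≈ -0.027027)
(O(3, 2) - 13)*(N + F(6)) = (3 - 13)*(-1/37 + 3) = -10*110/37 = -1100/37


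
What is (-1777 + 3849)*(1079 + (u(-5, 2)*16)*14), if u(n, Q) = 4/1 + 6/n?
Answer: 17676232/5 ≈ 3.5352e+6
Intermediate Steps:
u(n, Q) = 4 + 6/n (u(n, Q) = 4*1 + 6/n = 4 + 6/n)
(-1777 + 3849)*(1079 + (u(-5, 2)*16)*14) = (-1777 + 3849)*(1079 + ((4 + 6/(-5))*16)*14) = 2072*(1079 + ((4 + 6*(-1/5))*16)*14) = 2072*(1079 + ((4 - 6/5)*16)*14) = 2072*(1079 + ((14/5)*16)*14) = 2072*(1079 + (224/5)*14) = 2072*(1079 + 3136/5) = 2072*(8531/5) = 17676232/5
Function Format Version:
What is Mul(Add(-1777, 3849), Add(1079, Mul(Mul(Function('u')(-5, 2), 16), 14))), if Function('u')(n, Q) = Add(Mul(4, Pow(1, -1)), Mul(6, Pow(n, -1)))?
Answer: Rational(17676232, 5) ≈ 3.5352e+6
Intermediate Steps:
Function('u')(n, Q) = Add(4, Mul(6, Pow(n, -1))) (Function('u')(n, Q) = Add(Mul(4, 1), Mul(6, Pow(n, -1))) = Add(4, Mul(6, Pow(n, -1))))
Mul(Add(-1777, 3849), Add(1079, Mul(Mul(Function('u')(-5, 2), 16), 14))) = Mul(Add(-1777, 3849), Add(1079, Mul(Mul(Add(4, Mul(6, Pow(-5, -1))), 16), 14))) = Mul(2072, Add(1079, Mul(Mul(Add(4, Mul(6, Rational(-1, 5))), 16), 14))) = Mul(2072, Add(1079, Mul(Mul(Add(4, Rational(-6, 5)), 16), 14))) = Mul(2072, Add(1079, Mul(Mul(Rational(14, 5), 16), 14))) = Mul(2072, Add(1079, Mul(Rational(224, 5), 14))) = Mul(2072, Add(1079, Rational(3136, 5))) = Mul(2072, Rational(8531, 5)) = Rational(17676232, 5)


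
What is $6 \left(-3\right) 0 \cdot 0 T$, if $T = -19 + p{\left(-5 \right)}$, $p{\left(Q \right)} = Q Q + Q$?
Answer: $0$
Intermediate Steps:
$p{\left(Q \right)} = Q + Q^{2}$ ($p{\left(Q \right)} = Q^{2} + Q = Q + Q^{2}$)
$T = 1$ ($T = -19 - 5 \left(1 - 5\right) = -19 - -20 = -19 + 20 = 1$)
$6 \left(-3\right) 0 \cdot 0 T = 6 \left(-3\right) 0 \cdot 0 \cdot 1 = \left(-18\right) 0 \cdot 0 \cdot 1 = 0 \cdot 0 \cdot 1 = 0 \cdot 1 = 0$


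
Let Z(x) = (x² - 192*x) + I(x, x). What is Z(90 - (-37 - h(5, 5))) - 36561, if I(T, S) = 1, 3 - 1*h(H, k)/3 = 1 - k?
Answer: -43072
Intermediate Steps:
h(H, k) = 6 + 3*k (h(H, k) = 9 - 3*(1 - k) = 9 + (-3 + 3*k) = 6 + 3*k)
Z(x) = 1 + x² - 192*x (Z(x) = (x² - 192*x) + 1 = 1 + x² - 192*x)
Z(90 - (-37 - h(5, 5))) - 36561 = (1 + (90 - (-37 - (6 + 3*5)))² - 192*(90 - (-37 - (6 + 3*5)))) - 36561 = (1 + (90 - (-37 - (6 + 15)))² - 192*(90 - (-37 - (6 + 15)))) - 36561 = (1 + (90 - (-37 - 1*21))² - 192*(90 - (-37 - 1*21))) - 36561 = (1 + (90 - (-37 - 21))² - 192*(90 - (-37 - 21))) - 36561 = (1 + (90 - 1*(-58))² - 192*(90 - 1*(-58))) - 36561 = (1 + (90 + 58)² - 192*(90 + 58)) - 36561 = (1 + 148² - 192*148) - 36561 = (1 + 21904 - 28416) - 36561 = -6511 - 36561 = -43072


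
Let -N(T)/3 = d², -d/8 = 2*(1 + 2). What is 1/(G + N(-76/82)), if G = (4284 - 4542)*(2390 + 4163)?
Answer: -1/1697586 ≈ -5.8907e-7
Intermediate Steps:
d = -48 (d = -16*(1 + 2) = -16*3 = -8*6 = -48)
N(T) = -6912 (N(T) = -3*(-48)² = -3*2304 = -6912)
G = -1690674 (G = -258*6553 = -1690674)
1/(G + N(-76/82)) = 1/(-1690674 - 6912) = 1/(-1697586) = -1/1697586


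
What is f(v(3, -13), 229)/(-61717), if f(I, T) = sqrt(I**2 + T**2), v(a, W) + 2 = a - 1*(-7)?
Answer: -sqrt(52505)/61717 ≈ -0.0037127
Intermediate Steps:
v(a, W) = 5 + a (v(a, W) = -2 + (a - 1*(-7)) = -2 + (a + 7) = -2 + (7 + a) = 5 + a)
f(v(3, -13), 229)/(-61717) = sqrt((5 + 3)**2 + 229**2)/(-61717) = sqrt(8**2 + 52441)*(-1/61717) = sqrt(64 + 52441)*(-1/61717) = sqrt(52505)*(-1/61717) = -sqrt(52505)/61717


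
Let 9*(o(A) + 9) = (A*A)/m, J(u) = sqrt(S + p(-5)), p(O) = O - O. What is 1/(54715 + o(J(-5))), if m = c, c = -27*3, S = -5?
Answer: 729/39880679 ≈ 1.8280e-5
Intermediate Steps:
c = -81
p(O) = 0
m = -81
J(u) = I*sqrt(5) (J(u) = sqrt(-5 + 0) = sqrt(-5) = I*sqrt(5))
o(A) = -9 - A**2/729 (o(A) = -9 + ((A*A)/(-81))/9 = -9 + (A**2*(-1/81))/9 = -9 + (-A**2/81)/9 = -9 - A**2/729)
1/(54715 + o(J(-5))) = 1/(54715 + (-9 - (I*sqrt(5))**2/729)) = 1/(54715 + (-9 - 1/729*(-5))) = 1/(54715 + (-9 + 5/729)) = 1/(54715 - 6556/729) = 1/(39880679/729) = 729/39880679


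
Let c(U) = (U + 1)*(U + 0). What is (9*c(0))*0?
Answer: 0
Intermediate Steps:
c(U) = U*(1 + U) (c(U) = (1 + U)*U = U*(1 + U))
(9*c(0))*0 = (9*(0*(1 + 0)))*0 = (9*(0*1))*0 = (9*0)*0 = 0*0 = 0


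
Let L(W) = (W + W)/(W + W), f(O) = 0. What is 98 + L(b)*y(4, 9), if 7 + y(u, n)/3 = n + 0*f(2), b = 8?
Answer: 104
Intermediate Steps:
L(W) = 1 (L(W) = (2*W)/((2*W)) = (2*W)*(1/(2*W)) = 1)
y(u, n) = -21 + 3*n (y(u, n) = -21 + 3*(n + 0*0) = -21 + 3*(n + 0) = -21 + 3*n)
98 + L(b)*y(4, 9) = 98 + 1*(-21 + 3*9) = 98 + 1*(-21 + 27) = 98 + 1*6 = 98 + 6 = 104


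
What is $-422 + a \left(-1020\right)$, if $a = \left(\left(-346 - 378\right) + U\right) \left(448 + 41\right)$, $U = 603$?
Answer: $60351958$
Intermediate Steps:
$a = -59169$ ($a = \left(\left(-346 - 378\right) + 603\right) \left(448 + 41\right) = \left(-724 + 603\right) 489 = \left(-121\right) 489 = -59169$)
$-422 + a \left(-1020\right) = -422 - -60352380 = -422 + 60352380 = 60351958$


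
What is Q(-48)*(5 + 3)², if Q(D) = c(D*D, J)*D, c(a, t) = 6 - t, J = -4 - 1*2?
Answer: -36864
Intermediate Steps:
J = -6 (J = -4 - 2 = -6)
Q(D) = 12*D (Q(D) = (6 - 1*(-6))*D = (6 + 6)*D = 12*D)
Q(-48)*(5 + 3)² = (12*(-48))*(5 + 3)² = -576*8² = -576*64 = -36864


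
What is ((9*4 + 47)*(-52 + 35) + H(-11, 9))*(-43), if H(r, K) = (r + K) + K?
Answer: 60372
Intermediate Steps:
H(r, K) = r + 2*K (H(r, K) = (K + r) + K = r + 2*K)
((9*4 + 47)*(-52 + 35) + H(-11, 9))*(-43) = ((9*4 + 47)*(-52 + 35) + (-11 + 2*9))*(-43) = ((36 + 47)*(-17) + (-11 + 18))*(-43) = (83*(-17) + 7)*(-43) = (-1411 + 7)*(-43) = -1404*(-43) = 60372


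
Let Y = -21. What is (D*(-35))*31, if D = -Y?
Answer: -22785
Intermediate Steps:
D = 21 (D = -1*(-21) = 21)
(D*(-35))*31 = (21*(-35))*31 = -735*31 = -22785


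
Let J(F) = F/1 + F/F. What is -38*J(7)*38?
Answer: -11552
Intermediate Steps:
J(F) = 1 + F (J(F) = F*1 + 1 = F + 1 = 1 + F)
-38*J(7)*38 = -38*(1 + 7)*38 = -38*8*38 = -304*38 = -11552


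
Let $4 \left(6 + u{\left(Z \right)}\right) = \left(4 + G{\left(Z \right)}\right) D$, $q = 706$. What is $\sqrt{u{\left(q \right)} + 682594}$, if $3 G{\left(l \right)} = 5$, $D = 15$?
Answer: $\frac{\sqrt{2730437}}{2} \approx 826.2$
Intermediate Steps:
$G{\left(l \right)} = \frac{5}{3}$ ($G{\left(l \right)} = \frac{1}{3} \cdot 5 = \frac{5}{3}$)
$u{\left(Z \right)} = \frac{61}{4}$ ($u{\left(Z \right)} = -6 + \frac{\left(4 + \frac{5}{3}\right) 15}{4} = -6 + \frac{\frac{17}{3} \cdot 15}{4} = -6 + \frac{1}{4} \cdot 85 = -6 + \frac{85}{4} = \frac{61}{4}$)
$\sqrt{u{\left(q \right)} + 682594} = \sqrt{\frac{61}{4} + 682594} = \sqrt{\frac{2730437}{4}} = \frac{\sqrt{2730437}}{2}$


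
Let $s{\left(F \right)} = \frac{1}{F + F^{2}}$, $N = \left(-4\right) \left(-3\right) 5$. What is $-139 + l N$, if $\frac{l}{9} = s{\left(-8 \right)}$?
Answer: $- \frac{1811}{14} \approx -129.36$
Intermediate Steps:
$N = 60$ ($N = 12 \cdot 5 = 60$)
$l = \frac{9}{56}$ ($l = 9 \frac{1}{\left(-8\right) \left(1 - 8\right)} = 9 \left(- \frac{1}{8 \left(-7\right)}\right) = 9 \left(\left(- \frac{1}{8}\right) \left(- \frac{1}{7}\right)\right) = 9 \cdot \frac{1}{56} = \frac{9}{56} \approx 0.16071$)
$-139 + l N = -139 + \frac{9}{56} \cdot 60 = -139 + \frac{135}{14} = - \frac{1811}{14}$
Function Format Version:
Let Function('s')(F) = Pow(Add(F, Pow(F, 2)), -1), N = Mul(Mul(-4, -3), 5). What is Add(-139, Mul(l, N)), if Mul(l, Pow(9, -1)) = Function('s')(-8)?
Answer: Rational(-1811, 14) ≈ -129.36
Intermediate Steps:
N = 60 (N = Mul(12, 5) = 60)
l = Rational(9, 56) (l = Mul(9, Mul(Pow(-8, -1), Pow(Add(1, -8), -1))) = Mul(9, Mul(Rational(-1, 8), Pow(-7, -1))) = Mul(9, Mul(Rational(-1, 8), Rational(-1, 7))) = Mul(9, Rational(1, 56)) = Rational(9, 56) ≈ 0.16071)
Add(-139, Mul(l, N)) = Add(-139, Mul(Rational(9, 56), 60)) = Add(-139, Rational(135, 14)) = Rational(-1811, 14)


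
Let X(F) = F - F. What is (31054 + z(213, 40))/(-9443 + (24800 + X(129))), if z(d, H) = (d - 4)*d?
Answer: 75571/15357 ≈ 4.9209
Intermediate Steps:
X(F) = 0
z(d, H) = d*(-4 + d) (z(d, H) = (-4 + d)*d = d*(-4 + d))
(31054 + z(213, 40))/(-9443 + (24800 + X(129))) = (31054 + 213*(-4 + 213))/(-9443 + (24800 + 0)) = (31054 + 213*209)/(-9443 + 24800) = (31054 + 44517)/15357 = 75571*(1/15357) = 75571/15357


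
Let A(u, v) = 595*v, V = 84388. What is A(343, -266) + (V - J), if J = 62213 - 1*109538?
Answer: -26557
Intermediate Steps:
J = -47325 (J = 62213 - 109538 = -47325)
A(343, -266) + (V - J) = 595*(-266) + (84388 - 1*(-47325)) = -158270 + (84388 + 47325) = -158270 + 131713 = -26557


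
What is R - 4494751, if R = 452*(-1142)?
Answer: -5010935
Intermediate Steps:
R = -516184
R - 4494751 = -516184 - 4494751 = -5010935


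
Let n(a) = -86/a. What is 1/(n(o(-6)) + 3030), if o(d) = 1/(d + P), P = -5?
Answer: 1/3976 ≈ 0.00025151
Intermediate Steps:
o(d) = 1/(-5 + d) (o(d) = 1/(d - 5) = 1/(-5 + d))
1/(n(o(-6)) + 3030) = 1/(-86/(1/(-5 - 6)) + 3030) = 1/(-86/(1/(-11)) + 3030) = 1/(-86/(-1/11) + 3030) = 1/(-86*(-11) + 3030) = 1/(946 + 3030) = 1/3976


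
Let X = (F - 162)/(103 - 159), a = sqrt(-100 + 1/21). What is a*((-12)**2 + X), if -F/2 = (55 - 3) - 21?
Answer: 148*I*sqrt(44079)/21 ≈ 1479.6*I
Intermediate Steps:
F = -62 (F = -2*((55 - 3) - 21) = -2*(52 - 21) = -2*31 = -62)
a = I*sqrt(44079)/21 (a = sqrt(-100 + 1/21) = sqrt(-2099/21) = I*sqrt(44079)/21 ≈ 9.9976*I)
X = 4 (X = (-62 - 162)/(103 - 159) = -224/(-56) = -224*(-1/56) = 4)
a*((-12)**2 + X) = (I*sqrt(44079)/21)*((-12)**2 + 4) = (I*sqrt(44079)/21)*(144 + 4) = (I*sqrt(44079)/21)*148 = 148*I*sqrt(44079)/21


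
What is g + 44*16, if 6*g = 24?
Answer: 708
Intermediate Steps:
g = 4 (g = (⅙)*24 = 4)
g + 44*16 = 4 + 44*16 = 4 + 704 = 708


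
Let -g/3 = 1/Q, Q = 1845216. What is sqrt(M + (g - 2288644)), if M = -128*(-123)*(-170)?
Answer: I*sqrt(117398360126328618)/153768 ≈ 2228.3*I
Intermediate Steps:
M = -2676480 (M = 15744*(-170) = -2676480)
g = -1/615072 (g = -3/1845216 = -3*1/1845216 = -1/615072 ≈ -1.6258e-6)
sqrt(M + (g - 2288644)) = sqrt(-2676480 + (-1/615072 - 2288644)) = sqrt(-2676480 - 1407680842369/615072) = sqrt(-3053908748929/615072) = I*sqrt(117398360126328618)/153768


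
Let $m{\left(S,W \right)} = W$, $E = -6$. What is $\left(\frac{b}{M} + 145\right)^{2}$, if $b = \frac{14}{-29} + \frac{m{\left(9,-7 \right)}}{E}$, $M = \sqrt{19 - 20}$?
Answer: $\frac{636538739}{30276} - \frac{595 i}{3} \approx 21025.0 - 198.33 i$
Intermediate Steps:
$M = i$ ($M = \sqrt{-1} = i \approx 1.0 i$)
$b = \frac{119}{174}$ ($b = \frac{14}{-29} - \frac{7}{-6} = 14 \left(- \frac{1}{29}\right) - - \frac{7}{6} = - \frac{14}{29} + \frac{7}{6} = \frac{119}{174} \approx 0.68391$)
$\left(\frac{b}{M} + 145\right)^{2} = \left(\frac{119}{174 i} + 145\right)^{2} = \left(\frac{119 \left(- i\right)}{174} + 145\right)^{2} = \left(- \frac{119 i}{174} + 145\right)^{2} = \left(145 - \frac{119 i}{174}\right)^{2}$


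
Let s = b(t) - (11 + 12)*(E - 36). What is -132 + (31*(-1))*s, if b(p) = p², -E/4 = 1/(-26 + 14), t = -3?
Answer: -77524/3 ≈ -25841.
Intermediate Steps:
E = ⅓ (E = -4/(-26 + 14) = -4/(-12) = -4*(-1/12) = ⅓ ≈ 0.33333)
s = 2488/3 (s = (-3)² - (11 + 12)*(⅓ - 36) = 9 - 23*(-107)/3 = 9 - 1*(-2461/3) = 9 + 2461/3 = 2488/3 ≈ 829.33)
-132 + (31*(-1))*s = -132 + (31*(-1))*(2488/3) = -132 - 31*2488/3 = -132 - 77128/3 = -77524/3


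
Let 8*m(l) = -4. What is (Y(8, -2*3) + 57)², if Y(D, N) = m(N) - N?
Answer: 15625/4 ≈ 3906.3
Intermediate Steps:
m(l) = -½ (m(l) = (⅛)*(-4) = -½)
Y(D, N) = -½ - N
(Y(8, -2*3) + 57)² = ((-½ - (-2)*3) + 57)² = ((-½ - 1*(-6)) + 57)² = ((-½ + 6) + 57)² = (11/2 + 57)² = (125/2)² = 15625/4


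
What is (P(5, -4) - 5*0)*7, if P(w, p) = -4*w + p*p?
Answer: -28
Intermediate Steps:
P(w, p) = p² - 4*w (P(w, p) = -4*w + p² = p² - 4*w)
(P(5, -4) - 5*0)*7 = (((-4)² - 4*5) - 5*0)*7 = ((16 - 20) + 0)*7 = (-4 + 0)*7 = -4*7 = -28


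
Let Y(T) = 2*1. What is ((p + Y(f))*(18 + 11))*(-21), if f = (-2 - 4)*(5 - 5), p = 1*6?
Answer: -4872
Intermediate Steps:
p = 6
f = 0 (f = -6*0 = 0)
Y(T) = 2
((p + Y(f))*(18 + 11))*(-21) = ((6 + 2)*(18 + 11))*(-21) = (8*29)*(-21) = 232*(-21) = -4872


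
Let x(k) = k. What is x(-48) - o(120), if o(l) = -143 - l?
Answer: 215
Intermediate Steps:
x(-48) - o(120) = -48 - (-143 - 1*120) = -48 - (-143 - 120) = -48 - 1*(-263) = -48 + 263 = 215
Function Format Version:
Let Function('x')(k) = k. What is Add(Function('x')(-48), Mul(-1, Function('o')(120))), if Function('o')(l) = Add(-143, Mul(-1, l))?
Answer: 215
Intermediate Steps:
Add(Function('x')(-48), Mul(-1, Function('o')(120))) = Add(-48, Mul(-1, Add(-143, Mul(-1, 120)))) = Add(-48, Mul(-1, Add(-143, -120))) = Add(-48, Mul(-1, -263)) = Add(-48, 263) = 215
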